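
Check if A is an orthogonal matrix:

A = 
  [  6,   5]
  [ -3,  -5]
No

AᵀA = 
  [ 45,  45]
  [ 45,  50]
≠ I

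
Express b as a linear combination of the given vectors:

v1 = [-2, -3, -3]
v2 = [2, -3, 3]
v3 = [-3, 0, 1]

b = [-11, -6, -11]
c1 = 3, c2 = -1, c3 = 1

b = 3·v1 + -1·v2 + 1·v3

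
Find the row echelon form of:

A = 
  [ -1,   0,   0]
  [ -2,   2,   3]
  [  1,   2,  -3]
Row operations:
R2 → R2 - (2)·R1
R3 → R3 + (1)·R1
R3 → R3 - (1)·R2

Resulting echelon form:
REF = 
  [ -1,   0,   0]
  [  0,   2,   3]
  [  0,   0,  -6]

Rank = 3 (number of non-zero pivot rows).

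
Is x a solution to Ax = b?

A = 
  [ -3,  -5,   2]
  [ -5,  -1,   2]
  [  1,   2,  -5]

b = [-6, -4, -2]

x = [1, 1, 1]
Yes

Ax = [-6, -4, -2] = b ✓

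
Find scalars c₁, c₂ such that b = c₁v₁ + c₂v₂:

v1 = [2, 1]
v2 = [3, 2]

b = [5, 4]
c1 = -2, c2 = 3

b = -2·v1 + 3·v2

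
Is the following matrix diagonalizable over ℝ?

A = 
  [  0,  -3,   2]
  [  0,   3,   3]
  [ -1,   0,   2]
No

Characteristic polynomial: det(λI - A) = λ³ - 5λ² + 8λ - 15
By the rational root theorem any rational root is an integer dividing 15; none of those is a root, so p(λ) has no rational roots and hence (being an irreducible cubic) no repeated roots.
Discriminant of the cubic: Δ = -3223
Δ < 0 ⇒ one real eigenvalue and a complex-conjugate pair: λ ≈ 3.936, 0.5321 + 1.878i, 0.5321 - 1.878i
Has complex eigenvalues (not diagonalizable over ℝ).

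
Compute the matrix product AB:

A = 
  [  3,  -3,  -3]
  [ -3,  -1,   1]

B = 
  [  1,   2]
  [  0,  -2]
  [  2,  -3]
A is 2×3 and B is 3×2, so AB is 2×2. Each entry is (row of A)·(column of B):
AB[1,1] = (3)(1) + (-3)(0) + (-3)(2) = -3
AB[1,2] = (3)(2) + (-3)(-2) + (-3)(-3) = 21
AB[2,1] = (-3)(1) + (-1)(0) + (1)(2) = -1
AB[2,2] = (-3)(2) + (-1)(-2) + (1)(-3) = -7

AB = 
  [ -3,  21]
  [ -1,  -7]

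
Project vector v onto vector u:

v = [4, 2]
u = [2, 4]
proj_u(v) = [8/5, 16/5]

v·u = (4)(2) + (2)(4) = 16
u·u = (2)² + (4)² = 20
proj_u(v) = (v·u / u·u) × u = (16/20) × u = (4/5) × u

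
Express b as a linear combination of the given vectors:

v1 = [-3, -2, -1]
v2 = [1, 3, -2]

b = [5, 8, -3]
c1 = -1, c2 = 2

b = -1·v1 + 2·v2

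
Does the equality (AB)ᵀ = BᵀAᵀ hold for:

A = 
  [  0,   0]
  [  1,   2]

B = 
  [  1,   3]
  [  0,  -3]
Yes

(AB)ᵀ = 
  [  0,   1]
  [  0,  -3]

BᵀAᵀ = 
  [  0,   1]
  [  0,  -3]

Both sides are equal — this is the standard identity (AB)ᵀ = BᵀAᵀ, which holds for all A, B.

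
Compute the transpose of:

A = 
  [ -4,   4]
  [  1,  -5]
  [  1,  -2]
Aᵀ = 
  [ -4,   1,   1]
  [  4,  -5,  -2]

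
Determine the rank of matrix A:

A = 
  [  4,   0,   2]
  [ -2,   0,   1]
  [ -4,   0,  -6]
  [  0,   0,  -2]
Row reduce:
R2 → R2 + (1/2)·R1
R3 → R3 + (1)·R1
R3 → R3 + (2)·R2
R4 → R4 + (1)·R2
REF = 
  [  4,   0,   2]
  [  0,   0,   2]
  [  0,   0,   0]
  [  0,   0,   0]
Pivot columns: 1, 3 → 2 pivots.

rank(A) = 2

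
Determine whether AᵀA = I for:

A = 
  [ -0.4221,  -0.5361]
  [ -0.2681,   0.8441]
No

AᵀA = 
  [  0.2500,   0]
  [  0,   0.9999]
≠ I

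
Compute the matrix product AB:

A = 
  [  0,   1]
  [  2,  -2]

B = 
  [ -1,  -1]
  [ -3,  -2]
A is 2×2 and B is 2×2, so AB is 2×2. Each entry is (row of A)·(column of B):
AB[1,1] = (0)(-1) + (1)(-3) = -3
AB[1,2] = (0)(-1) + (1)(-2) = -2
AB[2,1] = (2)(-1) + (-2)(-3) = 4
AB[2,2] = (2)(-1) + (-2)(-2) = 2

AB = 
  [ -3,  -2]
  [  4,   2]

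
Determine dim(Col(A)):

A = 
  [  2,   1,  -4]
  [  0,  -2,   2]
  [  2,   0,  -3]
Row reduce:
R3 → R3 - (1)·R1
R3 → R3 - (1/2)·R2
REF = 
  [  2,   1,  -4]
  [  0,  -2,   2]
  [  0,   0,   0]
Pivot columns: 1, 2 → 2 pivots.
dim(Col(A)) = number of pivot columns = 2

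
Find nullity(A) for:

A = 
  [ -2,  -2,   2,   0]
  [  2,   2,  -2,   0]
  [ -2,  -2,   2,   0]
nullity(A) = 3

Row reduce:
R2 → R2 + (1)·R1
R3 → R3 - (1)·R1
REF = 
  [ -2,  -2,   2,   0]
  [  0,   0,   0,   0]
  [  0,   0,   0,   0]
Pivot columns: 1 → 1 pivot.
rank(A) = 1, so nullity(A) = 4 - 1 = 3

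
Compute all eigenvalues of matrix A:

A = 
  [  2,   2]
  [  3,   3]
λ = 5, 0

tr(A) = 5, det(A) = 0
Characteristic polynomial: λ² - tr(A)λ + det(A) = λ² - 5λ
λ² - 5λ = λ(λ - 5)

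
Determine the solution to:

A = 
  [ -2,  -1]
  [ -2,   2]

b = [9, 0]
Row reduce the augmented matrix [A|b]:
R2 → R2 - (1)·R1
REF = 
  [ -2,  -1,   9]
  [  0,   3,  -9]

Back-substitution:
x₂ = (-9) / 3 = -3
x₁ = (9 - (-1)(-3)) / (-2) = -3

x = [-3, -3]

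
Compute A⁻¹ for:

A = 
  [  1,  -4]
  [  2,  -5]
det(A) = (1)(-5) - (-4)(2) = 3
For a 2×2 matrix, A⁻¹ = (1/det(A)) · [[d, -b], [-c, a]]
    = (1/3) · [[-5, 4], [-2, 1]]

A⁻¹ = 
  [-5/3,  4/3]
  [-2/3,  1/3]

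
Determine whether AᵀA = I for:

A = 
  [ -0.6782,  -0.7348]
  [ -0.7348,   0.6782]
Yes

AᵀA = 
  [  0.9999,   0]
  [  0,   0.9999]
≈ I (equal to I up to the 4-dp rounding of the entries)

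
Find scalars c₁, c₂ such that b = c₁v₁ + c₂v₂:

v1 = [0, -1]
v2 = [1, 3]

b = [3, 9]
c1 = 0, c2 = 3

b = 0·v1 + 3·v2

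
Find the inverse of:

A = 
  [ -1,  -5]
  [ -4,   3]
det(A) = (-1)(3) - (-5)(-4) = -23
For a 2×2 matrix, A⁻¹ = (1/det(A)) · [[d, -b], [-c, a]]
    = (-1/23) · [[3, 5], [4, -1]]

A⁻¹ = 
  [-3/23, -5/23]
  [-4/23,  1/23]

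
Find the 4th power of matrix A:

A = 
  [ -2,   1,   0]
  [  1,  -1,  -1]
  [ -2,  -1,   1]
A^4 = 
  [ 27, -22,  -7]
  [ -8,  12,   1]
  [  9, -13,   3]

A² = A·A:
A²[1,1] = (-2)(-2) + (1)(1) + (0)(-2) = 5
A²[1,2] = (-2)(1) + (1)(-1) + (0)(-1) = -3
A²[1,3] = (-2)(0) + (1)(-1) + (0)(1) = -1
A²[2,1] = (1)(-2) + (-1)(1) + (-1)(-2) = -1
A²[2,2] = (1)(1) + (-1)(-1) + (-1)(-1) = 3
A²[2,3] = (1)(0) + (-1)(-1) + (-1)(1) = 0
A²[3,1] = (-2)(-2) + (-1)(1) + (1)(-2) = 1
A²[3,2] = (-2)(1) + (-1)(-1) + (1)(-1) = -2
A²[3,3] = (-2)(0) + (-1)(-1) + (1)(1) = 2
A² = 
  [  5,  -3,  -1]
  [ -1,   3,   0]
  [  1,  -2,   2]

A^3 = A^2·A:
A^3[1,1] = (5)(-2) + (-3)(1) + (-1)(-2) = -11
A^3[1,2] = (5)(1) + (-3)(-1) + (-1)(-1) = 9
A^3[1,3] = (5)(0) + (-3)(-1) + (-1)(1) = 2
A^3[2,1] = (-1)(-2) + (3)(1) + (0)(-2) = 5
A^3[2,2] = (-1)(1) + (3)(-1) + (0)(-1) = -4
A^3[2,3] = (-1)(0) + (3)(-1) + (0)(1) = -3
A^3[3,1] = (1)(-2) + (-2)(1) + (2)(-2) = -8
A^3[3,2] = (1)(1) + (-2)(-1) + (2)(-1) = 1
A^3[3,3] = (1)(0) + (-2)(-1) + (2)(1) = 4
A^3 = 
  [-11,   9,   2]
  [  5,  -4,  -3]
  [ -8,   1,   4]

A^4 = A^3·A:
A^4[1,1] = (-11)(-2) + (9)(1) + (2)(-2) = 27
A^4[1,2] = (-11)(1) + (9)(-1) + (2)(-1) = -22
A^4[1,3] = (-11)(0) + (9)(-1) + (2)(1) = -7
A^4[2,1] = (5)(-2) + (-4)(1) + (-3)(-2) = -8
A^4[2,2] = (5)(1) + (-4)(-1) + (-3)(-1) = 12
A^4[2,3] = (5)(0) + (-4)(-1) + (-3)(1) = 1
A^4[3,1] = (-8)(-2) + (1)(1) + (4)(-2) = 9
A^4[3,2] = (-8)(1) + (1)(-1) + (4)(-1) = -13
A^4[3,3] = (-8)(0) + (1)(-1) + (4)(1) = 3
A^4 = 
  [ 27, -22,  -7]
  [ -8,  12,   1]
  [  9, -13,   3]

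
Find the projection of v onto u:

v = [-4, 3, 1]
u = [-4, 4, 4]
v·u = (-4)(-4) + (3)(4) + (1)(4) = 32
u·u = (-4)² + (4)² + (4)² = 48
proj_u(v) = (v·u / u·u) × u = (32/48) × u = (2/3) × u

proj_u(v) = [-8/3, 8/3, 8/3]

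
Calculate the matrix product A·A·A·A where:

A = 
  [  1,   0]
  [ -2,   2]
A² = A·A:
A²[1,1] = (1)(1) + (0)(-2) = 1
A²[1,2] = (1)(0) + (0)(2) = 0
A²[2,1] = (-2)(1) + (2)(-2) = -6
A²[2,2] = (-2)(0) + (2)(2) = 4
A² = 
  [  1,   0]
  [ -6,   4]

A^3 = A^2·A:
A^3[1,1] = (1)(1) + (0)(-2) = 1
A^3[1,2] = (1)(0) + (0)(2) = 0
A^3[2,1] = (-6)(1) + (4)(-2) = -14
A^3[2,2] = (-6)(0) + (4)(2) = 8
A^3 = 
  [  1,   0]
  [-14,   8]

A^4 = A^3·A:
A^4[1,1] = (1)(1) + (0)(-2) = 1
A^4[1,2] = (1)(0) + (0)(2) = 0
A^4[2,1] = (-14)(1) + (8)(-2) = -30
A^4[2,2] = (-14)(0) + (8)(2) = 16
A^4 = 
  [  1,   0]
  [-30,  16]

Therefore
A^4 = 
  [  1,   0]
  [-30,  16]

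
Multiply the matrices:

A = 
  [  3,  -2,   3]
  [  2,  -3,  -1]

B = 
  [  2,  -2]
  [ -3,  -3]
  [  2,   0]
AB = 
  [ 18,   0]
  [ 11,   5]

A is 2×3 and B is 3×2, so AB is 2×2. Each entry is (row of A)·(column of B):
AB[1,1] = (3)(2) + (-2)(-3) + (3)(2) = 18
AB[1,2] = (3)(-2) + (-2)(-3) + (3)(0) = 0
AB[2,1] = (2)(2) + (-3)(-3) + (-1)(2) = 11
AB[2,2] = (2)(-2) + (-3)(-3) + (-1)(0) = 5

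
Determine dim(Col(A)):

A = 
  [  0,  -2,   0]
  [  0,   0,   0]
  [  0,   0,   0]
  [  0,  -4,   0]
dim(Col(A)) = 1

Row reduce:
R4 → R4 - (2)·R1
REF = 
  [  0,  -2,   0]
  [  0,   0,   0]
  [  0,   0,   0]
  [  0,   0,   0]
Pivot columns: 2 → 1 pivot.
dim(Col(A)) = number of pivot columns = 1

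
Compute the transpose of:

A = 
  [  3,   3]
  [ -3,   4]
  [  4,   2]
Aᵀ = 
  [  3,  -3,   4]
  [  3,   4,   2]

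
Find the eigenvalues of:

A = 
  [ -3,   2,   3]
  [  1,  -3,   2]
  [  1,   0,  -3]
Characteristic polynomial: det(λI - A) = λ³ + 9λ² + 22λ + 8
Testing integer divisors of the constant term: p(-4) = 0, so (λ + 4) is a factor:
p(λ) = (λ + 4)(λ² + 5λ + 2)
λ² + 5λ + 2 = 0  ⇒  λ = (-5 ± √((5)² - 4·(2)))/2 = (-5 ± √(17))/2
  = (-5 + √17)/2,  (-5 - √17)/2

λ = -4, (-5 + √17)/2, (-5 - √17)/2  (≈ -4, -0.4384, -4.562)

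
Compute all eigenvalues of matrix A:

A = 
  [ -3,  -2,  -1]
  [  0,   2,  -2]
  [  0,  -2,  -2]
λ = -3, 2√2, -2√2  (≈ -3, 2.828, -2.828)

Characteristic polynomial: det(λI - A) = λ³ + 3λ² - 8λ - 24
Testing integer divisors of the constant term: p(-3) = 0, so (λ + 3) is a factor:
p(λ) = (λ + 3)(λ² - 8)
λ² - 8 = 0  ⇒  λ = (0 ± √((0)² - 4·(-8)))/2 = (0 ± √(32))/2
  = 2√2,  -2√2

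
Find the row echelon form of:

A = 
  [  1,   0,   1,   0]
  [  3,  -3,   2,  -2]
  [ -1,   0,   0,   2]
Row operations:
R2 → R2 - (3)·R1
R3 → R3 + (1)·R1

Resulting echelon form:
REF = 
  [  1,   0,   1,   0]
  [  0,  -3,  -1,  -2]
  [  0,   0,   1,   2]

Rank = 3 (number of non-zero pivot rows).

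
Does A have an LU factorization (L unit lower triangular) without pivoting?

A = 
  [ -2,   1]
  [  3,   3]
Yes.
A[1,1] = -2 ≠ 0, so Gaussian elimination proceeds without a row swap: multiplier ℓ₂₁ = (3)/(-2) = -3/2, and U[2,2] = 3 - (-3/2)(1) = 9/2.
L = 
  [   1,    0]
  [-3/2,    1]
U = 
  [ -2,   1]
  [  0, 9/2]
Check row 2 of LU: [(-3/2)(-2), (-3/2)(1) + (9/2)] = [3, 3] = row 2 of A ✓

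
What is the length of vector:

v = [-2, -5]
5.385

||v||₂ = √((-2)² + (-5)²) = √29 = 5.385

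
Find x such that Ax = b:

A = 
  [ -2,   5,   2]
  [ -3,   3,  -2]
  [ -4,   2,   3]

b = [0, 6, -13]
x = [2, 2, -3]

Row reduce the augmented matrix [A|b]:
R2 → R2 - (3/2)·R1
R3 → R3 - (2)·R1
R3 → R3 - (16/9)·R2
REF = 
  [   -2,     5,     2,     0]
  [    0,  -9/2,    -5,     6]
  [    0,     0,  71/9, -71/3]

Back-substitution:
x₃ = (-71/3) / (71/9) = -3
x₂ = (6 - (-5)(-3)) / (-9/2) = 2
x₁ = (0 - (5)(2) - (2)(-3)) / (-2) = 2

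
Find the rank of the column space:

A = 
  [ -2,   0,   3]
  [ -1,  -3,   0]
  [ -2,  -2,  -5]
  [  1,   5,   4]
Row reduce:
R2 → R2 - (1/2)·R1
R3 → R3 - (1)·R1
R4 → R4 + (1/2)·R1
R3 → R3 - (2/3)·R2
R4 → R4 + (5/3)·R2
R4 → R4 + (3/7)·R3
REF = 
  [  -2,    0,    3]
  [   0,   -3, -3/2]
  [   0,    0,   -7]
  [   0,    0,    0]
Pivot columns: 1, 2, 3 → 3 pivots.
dim(Col(A)) = number of pivot columns = 3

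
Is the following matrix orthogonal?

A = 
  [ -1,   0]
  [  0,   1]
Yes

AᵀA = 
  [  1,   0]
  [  0,   1]
= I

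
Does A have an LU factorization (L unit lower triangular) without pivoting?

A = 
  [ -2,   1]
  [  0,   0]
Yes.
A[1,1] = -2 ≠ 0, so Gaussian elimination proceeds without a row swap: multiplier ℓ₂₁ = (0)/(-2) = 0, and U[2,2] = 0 - (0)(1) = 0.
L = 
  [  1,   0]
  [  0,   1]
U = 
  [ -2,   1]
  [  0,   0]
Check row 2 of LU: [(0)(-2), (0)(1) + 0] = [0, 0] = row 2 of A ✓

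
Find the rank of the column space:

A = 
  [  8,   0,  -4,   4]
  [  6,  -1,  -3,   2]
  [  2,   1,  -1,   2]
Row reduce:
R2 → R2 - (3/4)·R1
R3 → R3 - (1/4)·R1
R3 → R3 + (1)·R2
REF = 
  [  8,   0,  -4,   4]
  [  0,  -1,   0,  -1]
  [  0,   0,   0,   0]
Pivot columns: 1, 2 → 2 pivots.
dim(Col(A)) = number of pivot columns = 2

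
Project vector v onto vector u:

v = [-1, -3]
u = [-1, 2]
v·u = (-1)(-1) + (-3)(2) = -5
u·u = (-1)² + (2)² = 5
proj_u(v) = (v·u / u·u) × u = (-5/5) × u = (-1) × u

proj_u(v) = [1, -2]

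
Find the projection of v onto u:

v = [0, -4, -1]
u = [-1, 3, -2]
proj_u(v) = [5/7, -15/7, 10/7]

v·u = (0)(-1) + (-4)(3) + (-1)(-2) = -10
u·u = (-1)² + (3)² + (-2)² = 14
proj_u(v) = (v·u / u·u) × u = (-10/14) × u = (-5/7) × u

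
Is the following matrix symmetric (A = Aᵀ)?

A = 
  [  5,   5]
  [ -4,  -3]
No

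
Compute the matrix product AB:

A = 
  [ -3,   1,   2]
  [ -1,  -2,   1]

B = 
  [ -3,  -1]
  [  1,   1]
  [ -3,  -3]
AB = 
  [  4,  -2]
  [ -2,  -4]

A is 2×3 and B is 3×2, so AB is 2×2. Each entry is (row of A)·(column of B):
AB[1,1] = (-3)(-3) + (1)(1) + (2)(-3) = 4
AB[1,2] = (-3)(-1) + (1)(1) + (2)(-3) = -2
AB[2,1] = (-1)(-3) + (-2)(1) + (1)(-3) = -2
AB[2,2] = (-1)(-1) + (-2)(1) + (1)(-3) = -4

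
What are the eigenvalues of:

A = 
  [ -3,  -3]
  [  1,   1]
tr(A) = -2, det(A) = 0
Characteristic polynomial: λ² - tr(A)λ + det(A) = λ² + 2λ
λ² + 2λ = λ(λ + 2)

λ = 0, -2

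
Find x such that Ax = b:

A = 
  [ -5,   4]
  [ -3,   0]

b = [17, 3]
Row reduce the augmented matrix [A|b]:
R2 → R2 - (3/5)·R1
REF = 
  [   -5,     4,    17]
  [    0, -12/5, -36/5]

Back-substitution:
x₂ = (-36/5) / (-12/5) = 3
x₁ = (17 - (4)(3)) / (-5) = -1

x = [-1, 3]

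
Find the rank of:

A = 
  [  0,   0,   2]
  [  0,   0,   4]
rank(A) = 1

Row reduce:
R2 → R2 - (2)·R1
REF = 
  [  0,   0,   2]
  [  0,   0,   0]
Pivot columns: 3 → 1 pivot.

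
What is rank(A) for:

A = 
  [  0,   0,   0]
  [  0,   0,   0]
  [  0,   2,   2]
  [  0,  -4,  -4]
rank(A) = 1

Row reduce:
Swap R1 ↔ R3
R4 → R4 + (2)·R1
REF = 
  [  0,   2,   2]
  [  0,   0,   0]
  [  0,   0,   0]
  [  0,   0,   0]
Pivot columns: 2 → 1 pivot.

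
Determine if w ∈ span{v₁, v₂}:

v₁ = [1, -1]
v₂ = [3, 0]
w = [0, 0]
Yes

Form the augmented matrix and row-reduce:
[v₁|v₂|w] = 
  [  1,   3,   0]
  [ -1,   0,   0]
R2 → R2 + (1)·R1
REF = 
  [  1,   3,   0]
  [  0,   3,   0]

No row of the form [0 0 | nonzero], so the system is consistent. Back-substitution gives c₁ = 0, c₂ = 0: w = (0)·v₁ + (0)·v₂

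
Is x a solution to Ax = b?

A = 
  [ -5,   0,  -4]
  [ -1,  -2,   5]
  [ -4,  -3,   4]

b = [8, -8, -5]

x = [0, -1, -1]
No

Ax = [4, -3, -1] ≠ b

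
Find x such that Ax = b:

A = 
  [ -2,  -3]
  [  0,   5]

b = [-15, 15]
Row reduce the augmented matrix [A|b]:
(already in echelon form)
REF = 
  [ -2,  -3, -15]
  [  0,   5,  15]

Back-substitution:
x₂ = 15 / 5 = 3
x₁ = (-15 - (-3)(3)) / (-2) = 3

x = [3, 3]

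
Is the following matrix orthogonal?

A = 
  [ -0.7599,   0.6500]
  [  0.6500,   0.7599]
Yes

AᵀA = 
  [  0.9999,   0]
  [  0,   0.9999]
≈ I (equal to I up to the 4-dp rounding of the entries)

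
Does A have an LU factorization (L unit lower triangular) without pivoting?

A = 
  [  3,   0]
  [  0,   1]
Yes.
A[1,1] = 3 ≠ 0, so Gaussian elimination proceeds without a row swap: multiplier ℓ₂₁ = (0)/(3) = 0, and U[2,2] = 1 - (0)(0) = 1.
L = 
  [  1,   0]
  [  0,   1]
U = 
  [  3,   0]
  [  0,   1]
Check row 2 of LU: [(0)(3), (0)(0) + 1] = [0, 1] = row 2 of A ✓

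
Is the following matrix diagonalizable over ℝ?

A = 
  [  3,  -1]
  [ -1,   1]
Yes

tr(A) = 4, det(A) = 2
Characteristic polynomial: λ² - tr(A)λ + det(A) = λ² - 4λ + 2
λ² - 4λ + 2 = 0  ⇒  λ = (4 ± √((-4)² - 4·(2)))/2 = (4 ± √(8))/2
  = 2 + √2,  2 - √2
Eigenvalues: 2 + √2, 2 - √2  (≈ 3.414, 0.5858)
The two irrational eigenvalues are distinct (simple), so each has alg. mult. = geom. mult. = 1.
Sum of geometric multiplicities equals n, so A has n independent eigenvectors.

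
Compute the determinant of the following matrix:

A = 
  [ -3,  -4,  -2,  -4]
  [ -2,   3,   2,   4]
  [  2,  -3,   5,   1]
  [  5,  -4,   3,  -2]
43

Cofactor expansion along row 1: det(A) = a₁₁M₁₁ - a₁₂M₁₂ + a₁₃M₁₃ - a₁₄M₁₄

M₁₁ = det[[3, 2, 4]; [-3, 5, 1]; [-4, 3, -2]]
  = (3)·((5)(-2) - (1)(3)) - (2)·((-3)(-2) - (1)(-4)) + (4)·((-3)(3) - (5)(-4))
  = (3)(-13) - (2)(10) + (4)(11)
  = -15
M₁₂ = det[[-2, 2, 4]; [2, 5, 1]; [5, 3, -2]]
  = (-2)·((5)(-2) - (1)(3)) - (2)·((2)(-2) - (1)(5)) + (4)·((2)(3) - (5)(5))
  = (-2)(-13) - (2)(-9) + (4)(-19)
  = -32
M₁₃ = det[[-2, 3, 4]; [2, -3, 1]; [5, -4, -2]]
  = (-2)·((-3)(-2) - (1)(-4)) - (3)·((2)(-2) - (1)(5)) + (4)·((2)(-4) - (-3)(5))
  = (-2)(10) - (3)(-9) + (4)(7)
  = 35
M₁₄ = det[[-2, 3, 2]; [2, -3, 5]; [5, -4, 3]]
  = (-2)·((-3)(3) - (5)(-4)) - (3)·((2)(3) - (5)(5)) + (2)·((2)(-4) - (-3)(5))
  = (-2)(11) - (3)(-19) + (2)(7)
  = 49

det(A) = (-3)(-15) - (-4)(-32) + (-2)(35) - (-4)(49) = 43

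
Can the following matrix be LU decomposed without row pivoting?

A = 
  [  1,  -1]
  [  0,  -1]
Yes.
A[1,1] = 1 ≠ 0, so Gaussian elimination proceeds without a row swap: multiplier ℓ₂₁ = (0)/(1) = 0, and U[2,2] = -1 - (0)(-1) = -1.
L = 
  [  1,   0]
  [  0,   1]
U = 
  [  1,  -1]
  [  0,  -1]
Check row 2 of LU: [(0)(1), (0)(-1) + (-1)] = [0, -1] = row 2 of A ✓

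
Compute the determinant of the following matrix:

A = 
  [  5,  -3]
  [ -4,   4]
8

For a 2×2 matrix, det = ad - bc = (5)(4) - (-3)(-4) = 8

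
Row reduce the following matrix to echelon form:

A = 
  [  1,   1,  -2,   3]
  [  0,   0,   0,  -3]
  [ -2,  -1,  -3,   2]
Row operations:
R3 → R3 + (2)·R1
Swap R2 ↔ R3

Resulting echelon form:
REF = 
  [  1,   1,  -2,   3]
  [  0,   1,  -7,   8]
  [  0,   0,   0,  -3]

Rank = 3 (number of non-zero pivot rows).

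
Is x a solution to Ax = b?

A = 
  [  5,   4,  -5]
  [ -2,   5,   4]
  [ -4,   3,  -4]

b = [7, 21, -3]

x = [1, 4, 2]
No

Ax = [11, 26, 0] ≠ b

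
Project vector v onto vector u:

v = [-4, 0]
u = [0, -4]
proj_u(v) = [0, 0]

v·u = (-4)(0) + (0)(-4) = 0
u·u = (0)² + (-4)² = 16
proj_u(v) = (v·u / u·u) × u = (0/16) × u = (0) × u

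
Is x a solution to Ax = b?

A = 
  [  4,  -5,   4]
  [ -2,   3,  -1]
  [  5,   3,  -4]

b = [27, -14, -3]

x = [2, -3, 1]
Yes

Ax = [27, -14, -3] = b ✓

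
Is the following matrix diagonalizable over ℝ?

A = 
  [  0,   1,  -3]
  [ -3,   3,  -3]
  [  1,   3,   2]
No

Characteristic polynomial: det(λI - A) = λ³ - 5λ² + 21λ - 39
By the rational root theorem any rational root is an integer dividing 39; none of those is a root, so p(λ) has no rational roots and hence (being an irreducible cubic) no repeated roots.
Discriminant of the cubic: Δ = -12876
Δ < 0 ⇒ one real eigenvalue and a complex-conjugate pair: λ ≈ 1.18 + 3.658i, 1.18 - 3.658i, 2.641
Has complex eigenvalues (not diagonalizable over ℝ).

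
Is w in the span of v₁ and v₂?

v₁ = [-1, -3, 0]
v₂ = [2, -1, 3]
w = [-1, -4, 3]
No

Form the augmented matrix and row-reduce:
[v₁|v₂|w] = 
  [ -1,   2,  -1]
  [ -3,  -1,  -4]
  [  0,   3,   3]
R2 → R2 - (3)·R1
R3 → R3 + (3/7)·R2
REF = 
  [  -1,    2,   -1]
  [   0,   -7,   -1]
  [   0,    0, 18/7]

Row 3 reads [0 0 | 18/7], i.e. 0 = 18/7, so the system is inconsistent and w ∉ span{v₁, v₂}.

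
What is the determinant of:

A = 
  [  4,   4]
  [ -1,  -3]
For a 2×2 matrix, det = ad - bc = (4)(-3) - (4)(-1) = -8

det(A) = -8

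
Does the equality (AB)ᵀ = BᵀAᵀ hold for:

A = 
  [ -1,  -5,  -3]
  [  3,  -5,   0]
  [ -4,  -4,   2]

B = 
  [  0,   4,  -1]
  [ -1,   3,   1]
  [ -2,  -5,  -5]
Yes

(AB)ᵀ = 
  [ 11,   5,   0]
  [ -4,  -3, -38]
  [ 11,  -8, -10]

BᵀAᵀ = 
  [ 11,   5,   0]
  [ -4,  -3, -38]
  [ 11,  -8, -10]

Both sides are equal — this is the standard identity (AB)ᵀ = BᵀAᵀ, which holds for all A, B.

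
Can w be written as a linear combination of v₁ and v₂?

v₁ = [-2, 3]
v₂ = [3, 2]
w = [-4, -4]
Yes

Form the augmented matrix and row-reduce:
[v₁|v₂|w] = 
  [ -2,   3,  -4]
  [  3,   2,  -4]
R2 → R2 + (3/2)·R1
REF = 
  [  -2,    3,   -4]
  [   0, 13/2,  -10]

No row of the form [0 0 | nonzero], so the system is consistent. Back-substitution gives c₁ = -4/13, c₂ = -20/13: w = (-4/13)·v₁ + (-20/13)·v₂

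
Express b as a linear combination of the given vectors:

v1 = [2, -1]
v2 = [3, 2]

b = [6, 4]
c1 = 0, c2 = 2

b = 0·v1 + 2·v2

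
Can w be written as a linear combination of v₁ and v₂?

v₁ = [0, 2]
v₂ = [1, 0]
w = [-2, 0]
Yes

Form the augmented matrix and row-reduce:
[v₁|v₂|w] = 
  [  0,   1,  -2]
  [  2,   0,   0]
Swap R1 ↔ R2
REF = 
  [  2,   0,   0]
  [  0,   1,  -2]

No row of the form [0 0 | nonzero], so the system is consistent. Back-substitution gives c₁ = 0, c₂ = -2: w = (0)·v₁ + (-2)·v₂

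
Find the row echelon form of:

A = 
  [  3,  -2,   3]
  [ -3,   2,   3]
Row operations:
R2 → R2 + (1)·R1

Resulting echelon form:
REF = 
  [  3,  -2,   3]
  [  0,   0,   6]

Rank = 2 (number of non-zero pivot rows).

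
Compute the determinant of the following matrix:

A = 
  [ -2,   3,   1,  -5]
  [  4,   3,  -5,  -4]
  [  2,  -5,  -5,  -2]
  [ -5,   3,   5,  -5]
-140

Cofactor expansion along row 1: det(A) = a₁₁M₁₁ - a₁₂M₁₂ + a₁₃M₁₃ - a₁₄M₁₄

M₁₁ = det[[3, -5, -4]; [-5, -5, -2]; [3, 5, -5]]
  = (3)·((-5)(-5) - (-2)(5)) - (-5)·((-5)(-5) - (-2)(3)) + (-4)·((-5)(5) - (-5)(3))
  = (3)(35) - (-5)(31) + (-4)(-10)
  = 300
M₁₂ = det[[4, -5, -4]; [2, -5, -2]; [-5, 5, -5]]
  = (4)·((-5)(-5) - (-2)(5)) - (-5)·((2)(-5) - (-2)(-5)) + (-4)·((2)(5) - (-5)(-5))
  = (4)(35) - (-5)(-20) + (-4)(-15)
  = 100
M₁₃ = det[[4, 3, -4]; [2, -5, -2]; [-5, 3, -5]]
  = (4)·((-5)(-5) - (-2)(3)) - (3)·((2)(-5) - (-2)(-5)) + (-4)·((2)(3) - (-5)(-5))
  = (4)(31) - (3)(-20) + (-4)(-19)
  = 260
M₁₄ = det[[4, 3, -5]; [2, -5, -5]; [-5, 3, 5]]
  = (4)·((-5)(5) - (-5)(3)) - (3)·((2)(5) - (-5)(-5)) + (-5)·((2)(3) - (-5)(-5))
  = (4)(-10) - (3)(-15) + (-5)(-19)
  = 100

det(A) = (-2)(300) - (3)(100) + (1)(260) - (-5)(100) = -140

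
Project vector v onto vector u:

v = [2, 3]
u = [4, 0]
v·u = (2)(4) + (3)(0) = 8
u·u = (4)² + (0)² = 16
proj_u(v) = (v·u / u·u) × u = (8/16) × u = (1/2) × u

proj_u(v) = [2, 0]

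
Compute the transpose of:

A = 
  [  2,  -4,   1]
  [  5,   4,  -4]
Aᵀ = 
  [  2,   5]
  [ -4,   4]
  [  1,  -4]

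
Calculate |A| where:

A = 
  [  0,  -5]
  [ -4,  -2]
-20

For a 2×2 matrix, det = ad - bc = (0)(-2) - (-5)(-4) = -20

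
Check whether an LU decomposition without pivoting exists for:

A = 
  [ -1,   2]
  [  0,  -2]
Yes.
A[1,1] = -1 ≠ 0, so Gaussian elimination proceeds without a row swap: multiplier ℓ₂₁ = (0)/(-1) = 0, and U[2,2] = -2 - (0)(2) = -2.
L = 
  [  1,   0]
  [  0,   1]
U = 
  [ -1,   2]
  [  0,  -2]
Check row 2 of LU: [(0)(-1), (0)(2) + (-2)] = [0, -2] = row 2 of A ✓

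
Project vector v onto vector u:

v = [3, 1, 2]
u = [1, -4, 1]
v·u = (3)(1) + (1)(-4) + (2)(1) = 1
u·u = (1)² + (-4)² + (1)² = 18
proj_u(v) = (v·u / u·u) × u = (1/18) × u

proj_u(v) = [1/18, -2/9, 1/18]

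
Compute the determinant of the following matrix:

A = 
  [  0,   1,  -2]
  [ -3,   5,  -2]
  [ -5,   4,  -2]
-22

Cofactor expansion along row 1:
det(A) = (0)·((5)(-2) - (-2)(4)) - (1)·((-3)(-2) - (-2)(-5)) + (-2)·((-3)(4) - (5)(-5))
  = (0)(-2) - (1)(-4) + (-2)(13)
  = -22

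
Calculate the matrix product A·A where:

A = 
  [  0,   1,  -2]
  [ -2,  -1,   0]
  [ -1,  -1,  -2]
A² = A·A:
A²[1,1] = (0)(0) + (1)(-2) + (-2)(-1) = 0
A²[1,2] = (0)(1) + (1)(-1) + (-2)(-1) = 1
A²[1,3] = (0)(-2) + (1)(0) + (-2)(-2) = 4
A²[2,1] = (-2)(0) + (-1)(-2) + (0)(-1) = 2
A²[2,2] = (-2)(1) + (-1)(-1) + (0)(-1) = -1
A²[2,3] = (-2)(-2) + (-1)(0) + (0)(-2) = 4
A²[3,1] = (-1)(0) + (-1)(-2) + (-2)(-1) = 4
A²[3,2] = (-1)(1) + (-1)(-1) + (-2)(-1) = 2
A²[3,3] = (-1)(-2) + (-1)(0) + (-2)(-2) = 6
A² = 
  [  0,   1,   4]
  [  2,  -1,   4]
  [  4,   2,   6]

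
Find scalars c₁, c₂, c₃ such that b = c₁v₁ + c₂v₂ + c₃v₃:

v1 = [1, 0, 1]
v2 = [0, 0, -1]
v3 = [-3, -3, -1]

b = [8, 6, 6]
c1 = 2, c2 = -2, c3 = -2

b = 2·v1 + -2·v2 + -2·v3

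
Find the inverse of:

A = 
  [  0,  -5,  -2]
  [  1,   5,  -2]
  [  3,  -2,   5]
det(A) = (0)·((5)(5) - (-2)(-2)) - (-5)·((1)(5) - (-2)(3)) + (-2)·((1)(-2) - (5)(3))
  = (0)(21) - (-5)(11) + (-2)(-17)
  = 89
det(A) = 89 ≠ 0, so A is invertible.

Cofactors Cᵢⱼ = (-1)ⁱ⁺ʲ·Mᵢⱼ:
C = 
  [ 21, -11, -17]
  [ 29,   6, -15]
  [ 20,  -2,   5]

adj(A) = Cᵀ:
adj(A) = 
  [ 21,  29,  20]
  [-11,   6,  -2]
  [-17, -15,   5]

A⁻¹ = (1/89) · adj(A):
A⁻¹ = 
  [ 21/89,  29/89,  20/89]
  [-11/89,   6/89,  -2/89]
  [-17/89, -15/89,   5/89]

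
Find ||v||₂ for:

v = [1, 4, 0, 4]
5.745

||v||₂ = √((1)² + (4)² + (0)² + (4)²) = √33 = 5.745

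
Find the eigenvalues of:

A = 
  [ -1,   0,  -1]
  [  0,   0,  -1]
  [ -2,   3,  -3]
λ = -3, (-1 + i√3)/2, (-1 - i√3)/2  (≈ -3, -0.5 + 0.866i, -0.5 - 0.866i)

Characteristic polynomial: det(λI - A) = λ³ + 4λ² + 4λ + 3
Testing integer divisors of the constant term: p(-3) = 0, so (λ + 3) is a factor:
p(λ) = (λ + 3)(λ² + λ + 1)
λ² + λ + 1 = 0  ⇒  λ = (-1 ± √((1)² - 4·(1)))/2 = (-1 ± √(-3))/2
  = (-1 + i√3)/2,  (-1 - i√3)/2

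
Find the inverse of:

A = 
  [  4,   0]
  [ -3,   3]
det(A) = (4)(3) - (0)(-3) = 12
For a 2×2 matrix, A⁻¹ = (1/det(A)) · [[d, -b], [-c, a]]
    = (1/12) · [[3, 0], [3, 4]]

A⁻¹ = 
  [1/4,   0]
  [1/4, 1/3]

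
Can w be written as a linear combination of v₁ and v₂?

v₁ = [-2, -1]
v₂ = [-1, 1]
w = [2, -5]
Yes

Form the augmented matrix and row-reduce:
[v₁|v₂|w] = 
  [ -2,  -1,   2]
  [ -1,   1,  -5]
R2 → R2 - (1/2)·R1
REF = 
  [ -2,  -1,   2]
  [  0, 3/2,  -6]

No row of the form [0 0 | nonzero], so the system is consistent. Back-substitution gives c₁ = 1, c₂ = -4: w = (1)·v₁ + (-4)·v₂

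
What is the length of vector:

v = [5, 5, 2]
7.348

||v||₂ = √((5)² + (5)² + (2)²) = √54 = 7.348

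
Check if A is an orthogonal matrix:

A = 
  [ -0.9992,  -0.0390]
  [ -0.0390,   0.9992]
Yes

AᵀA = 
  [  0.9999,   0]
  [  0,   0.9999]
≈ I (equal to I up to the 4-dp rounding of the entries)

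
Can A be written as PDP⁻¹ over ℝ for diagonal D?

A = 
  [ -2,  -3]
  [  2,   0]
No

tr(A) = -2, det(A) = 6
Characteristic polynomial: λ² - tr(A)λ + det(A) = λ² + 2λ + 6
λ² + 2λ + 6 = 0  ⇒  λ = (-2 ± √((2)² - 4·(6)))/2 = (-2 ± √(-20))/2
  = -1 + i√5,  -1 - i√5
Eigenvalues: -1 + i√5, -1 - i√5  (≈ -1 + 2.236i, -1 - 2.236i)
Has complex eigenvalues (not diagonalizable over ℝ).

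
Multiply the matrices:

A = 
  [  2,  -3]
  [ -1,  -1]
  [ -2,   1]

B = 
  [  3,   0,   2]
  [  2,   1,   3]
AB = 
  [  0,  -3,  -5]
  [ -5,  -1,  -5]
  [ -4,   1,  -1]

A is 3×2 and B is 2×3, so AB is 3×3. Each entry is (row of A)·(column of B):
AB[1,1] = (2)(3) + (-3)(2) = 0
AB[1,2] = (2)(0) + (-3)(1) = -3
AB[1,3] = (2)(2) + (-3)(3) = -5
AB[2,1] = (-1)(3) + (-1)(2) = -5
AB[2,2] = (-1)(0) + (-1)(1) = -1
AB[2,3] = (-1)(2) + (-1)(3) = -5
AB[3,1] = (-2)(3) + (1)(2) = -4
AB[3,2] = (-2)(0) + (1)(1) = 1
AB[3,3] = (-2)(2) + (1)(3) = -1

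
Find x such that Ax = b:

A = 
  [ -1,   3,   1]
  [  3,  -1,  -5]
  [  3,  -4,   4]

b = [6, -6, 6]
Row reduce the augmented matrix [A|b]:
R2 → R2 + (3)·R1
R3 → R3 + (3)·R1
R3 → R3 - (5/8)·R2
REF = 
  [  -1,    3,    1,    6]
  [   0,    8,   -2,   12]
  [   0,    0, 33/4, 33/2]

Back-substitution:
x₃ = (33/2) / (33/4) = 2
x₂ = (12 - (-2)(2)) / 8 = 2
x₁ = (6 - (3)(2) - (1)(2)) / (-1) = 2

x = [2, 2, 2]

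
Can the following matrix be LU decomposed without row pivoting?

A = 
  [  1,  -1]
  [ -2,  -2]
Yes.
A[1,1] = 1 ≠ 0, so Gaussian elimination proceeds without a row swap: multiplier ℓ₂₁ = (-2)/(1) = -2, and U[2,2] = -2 - (-2)(-1) = -4.
L = 
  [  1,   0]
  [ -2,   1]
U = 
  [  1,  -1]
  [  0,  -4]
Check row 2 of LU: [(-2)(1), (-2)(-1) + (-4)] = [-2, -2] = row 2 of A ✓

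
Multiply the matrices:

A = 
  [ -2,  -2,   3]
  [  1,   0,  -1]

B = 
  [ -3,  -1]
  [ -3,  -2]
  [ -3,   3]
A is 2×3 and B is 3×2, so AB is 2×2. Each entry is (row of A)·(column of B):
AB[1,1] = (-2)(-3) + (-2)(-3) + (3)(-3) = 3
AB[1,2] = (-2)(-1) + (-2)(-2) + (3)(3) = 15
AB[2,1] = (1)(-3) + (0)(-3) + (-1)(-3) = 0
AB[2,2] = (1)(-1) + (0)(-2) + (-1)(3) = -4

AB = 
  [  3,  15]
  [  0,  -4]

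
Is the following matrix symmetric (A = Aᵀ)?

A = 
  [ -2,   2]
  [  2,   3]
Yes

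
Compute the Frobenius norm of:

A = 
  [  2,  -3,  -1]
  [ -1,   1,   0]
||A||_F = 4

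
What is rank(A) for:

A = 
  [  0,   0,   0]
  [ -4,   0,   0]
Row reduce:
Swap R1 ↔ R2
REF = 
  [ -4,   0,   0]
  [  0,   0,   0]
Pivot columns: 1 → 1 pivot.

rank(A) = 1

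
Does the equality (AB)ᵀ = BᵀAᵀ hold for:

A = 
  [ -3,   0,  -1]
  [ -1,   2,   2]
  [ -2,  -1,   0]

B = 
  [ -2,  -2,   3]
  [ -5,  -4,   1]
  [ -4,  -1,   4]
Yes

(AB)ᵀ = 
  [ 10, -16,   9]
  [  7,  -8,   8]
  [-13,   7,  -7]

BᵀAᵀ = 
  [ 10, -16,   9]
  [  7,  -8,   8]
  [-13,   7,  -7]

Both sides are equal — this is the standard identity (AB)ᵀ = BᵀAᵀ, which holds for all A, B.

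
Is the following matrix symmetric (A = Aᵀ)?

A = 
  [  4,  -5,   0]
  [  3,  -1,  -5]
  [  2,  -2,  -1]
No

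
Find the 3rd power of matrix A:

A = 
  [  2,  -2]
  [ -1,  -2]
A² = A·A:
A²[1,1] = (2)(2) + (-2)(-1) = 6
A²[1,2] = (2)(-2) + (-2)(-2) = 0
A²[2,1] = (-1)(2) + (-2)(-1) = 0
A²[2,2] = (-1)(-2) + (-2)(-2) = 6
A² = 
  [  6,   0]
  [  0,   6]

A^3 = A^2·A:
A^3[1,1] = (6)(2) + (0)(-1) = 12
A^3[1,2] = (6)(-2) + (0)(-2) = -12
A^3[2,1] = (0)(2) + (6)(-1) = -6
A^3[2,2] = (0)(-2) + (6)(-2) = -12
A^3 = 
  [ 12, -12]
  [ -6, -12]

Therefore
A^3 = 
  [ 12, -12]
  [ -6, -12]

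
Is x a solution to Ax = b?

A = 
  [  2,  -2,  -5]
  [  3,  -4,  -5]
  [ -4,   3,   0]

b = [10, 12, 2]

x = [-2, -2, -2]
Yes

Ax = [10, 12, 2] = b ✓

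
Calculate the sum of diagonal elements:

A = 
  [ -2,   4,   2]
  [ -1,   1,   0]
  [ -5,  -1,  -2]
-3

tr(A) = -2 + 1 + -2 = -3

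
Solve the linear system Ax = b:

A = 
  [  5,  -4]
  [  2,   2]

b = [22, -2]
x = [2, -3]

Row reduce the augmented matrix [A|b]:
R2 → R2 - (2/5)·R1
REF = 
  [    5,    -4,    22]
  [    0,  18/5, -54/5]

Back-substitution:
x₂ = (-54/5) / (18/5) = -3
x₁ = (22 - (-4)(-3)) / 5 = 2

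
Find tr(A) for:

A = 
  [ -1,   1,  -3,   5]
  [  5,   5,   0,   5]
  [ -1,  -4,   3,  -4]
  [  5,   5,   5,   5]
12

tr(A) = -1 + 5 + 3 + 5 = 12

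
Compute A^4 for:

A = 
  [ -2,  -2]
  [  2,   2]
A^4 = 
  [  0,   0]
  [  0,   0]

A² = A·A:
A²[1,1] = (-2)(-2) + (-2)(2) = 0
A²[1,2] = (-2)(-2) + (-2)(2) = 0
A²[2,1] = (2)(-2) + (2)(2) = 0
A²[2,2] = (2)(-2) + (2)(2) = 0
A² = 
  [  0,   0]
  [  0,   0]

A^3 = A^2·A:
A^3[1,1] = (0)(-2) + (0)(2) = 0
A^3[1,2] = (0)(-2) + (0)(2) = 0
A^3[2,1] = (0)(-2) + (0)(2) = 0
A^3[2,2] = (0)(-2) + (0)(2) = 0
A^3 = 
  [  0,   0]
  [  0,   0]

A^4 = A^3·A:
A^4[1,1] = (0)(-2) + (0)(2) = 0
A^4[1,2] = (0)(-2) + (0)(2) = 0
A^4[2,1] = (0)(-2) + (0)(2) = 0
A^4[2,2] = (0)(-2) + (0)(2) = 0
A^4 = 
  [  0,   0]
  [  0,   0]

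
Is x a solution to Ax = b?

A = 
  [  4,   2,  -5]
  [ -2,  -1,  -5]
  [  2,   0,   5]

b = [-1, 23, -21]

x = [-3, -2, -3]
Yes

Ax = [-1, 23, -21] = b ✓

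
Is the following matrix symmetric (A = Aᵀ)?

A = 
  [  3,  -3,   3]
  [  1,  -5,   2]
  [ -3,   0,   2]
No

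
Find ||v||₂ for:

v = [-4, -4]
5.657

||v||₂ = √((-4)² + (-4)²) = √32 = 5.657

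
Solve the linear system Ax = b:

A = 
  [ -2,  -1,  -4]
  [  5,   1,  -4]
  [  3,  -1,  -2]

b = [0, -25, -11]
x = [-3, -2, 2]

Row reduce the augmented matrix [A|b]:
R2 → R2 + (5/2)·R1
R3 → R3 + (3/2)·R1
R3 → R3 - (5/3)·R2
REF = 
  [  -2,   -1,   -4,    0]
  [   0, -3/2,  -14,  -25]
  [   0,    0, 46/3, 92/3]

Back-substitution:
x₃ = (92/3) / (46/3) = 2
x₂ = (-25 - (-14)(2)) / (-3/2) = -2
x₁ = (0 - (-1)(-2) - (-4)(2)) / (-2) = -3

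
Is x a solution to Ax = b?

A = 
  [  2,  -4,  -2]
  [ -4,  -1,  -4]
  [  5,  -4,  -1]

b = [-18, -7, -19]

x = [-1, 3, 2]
Yes

Ax = [-18, -7, -19] = b ✓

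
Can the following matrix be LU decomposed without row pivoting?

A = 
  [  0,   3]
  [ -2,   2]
No.
A[1,1] = 0 but A[2,1] = -2 ≠ 0. Any LU with L unit lower triangular has (LU)[1,1] = U[1,1] and (LU)[2,1] = L[2,1]·U[1,1]; matching A forces U[1,1] = 0, which then forces (LU)[2,1] = 0 ≠ -2. A row swap (pivoting) is required.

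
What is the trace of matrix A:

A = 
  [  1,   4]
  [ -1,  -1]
0

tr(A) = 1 + -1 = 0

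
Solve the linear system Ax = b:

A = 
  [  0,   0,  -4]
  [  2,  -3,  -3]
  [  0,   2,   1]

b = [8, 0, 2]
Row reduce the augmented matrix [A|b]:
Swap R1 ↔ R2
Swap R2 ↔ R3
REF = 
  [  2,  -3,  -3,   0]
  [  0,   2,   1,   2]
  [  0,   0,  -4,   8]

Back-substitution:
x₃ = 8 / (-4) = -2
x₂ = (2 - (1)(-2)) / 2 = 2
x₁ = (0 - (-3)(2) - (-3)(-2)) / 2 = 0

x = [0, 2, -2]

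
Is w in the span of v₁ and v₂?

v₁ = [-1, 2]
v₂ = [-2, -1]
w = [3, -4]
Yes

Form the augmented matrix and row-reduce:
[v₁|v₂|w] = 
  [ -1,  -2,   3]
  [  2,  -1,  -4]
R2 → R2 + (2)·R1
REF = 
  [ -1,  -2,   3]
  [  0,  -5,   2]

No row of the form [0 0 | nonzero], so the system is consistent. Back-substitution gives c₁ = -11/5, c₂ = -2/5: w = (-11/5)·v₁ + (-2/5)·v₂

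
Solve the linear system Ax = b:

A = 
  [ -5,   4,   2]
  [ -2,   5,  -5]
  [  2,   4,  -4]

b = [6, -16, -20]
x = [-2, -2, 2]

Row reduce the augmented matrix [A|b]:
R2 → R2 - (2/5)·R1
R3 → R3 + (2/5)·R1
R3 → R3 - (28/17)·R2
REF = 
  [    -5,      4,      2,      6]
  [     0,   17/5,  -29/5,  -92/5]
  [     0,      0, 108/17, 216/17]

Back-substitution:
x₃ = (216/17) / (108/17) = 2
x₂ = (-92/5 - (-29/5)(2)) / (17/5) = -2
x₁ = (6 - (4)(-2) - (2)(2)) / (-5) = -2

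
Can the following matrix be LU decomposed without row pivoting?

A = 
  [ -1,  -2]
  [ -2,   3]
Yes.
A[1,1] = -1 ≠ 0, so Gaussian elimination proceeds without a row swap: multiplier ℓ₂₁ = (-2)/(-1) = 2, and U[2,2] = 3 - (2)(-2) = 7.
L = 
  [  1,   0]
  [  2,   1]
U = 
  [ -1,  -2]
  [  0,   7]
Check row 2 of LU: [(2)(-1), (2)(-2) + 7] = [-2, 3] = row 2 of A ✓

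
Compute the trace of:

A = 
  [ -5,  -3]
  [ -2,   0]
-5

tr(A) = -5 + 0 = -5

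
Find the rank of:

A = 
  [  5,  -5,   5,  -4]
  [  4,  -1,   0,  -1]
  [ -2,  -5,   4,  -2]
rank(A) = 3

Row reduce:
R2 → R2 - (4/5)·R1
R3 → R3 + (2/5)·R1
R3 → R3 + (7/3)·R2
REF = 
  [    5,    -5,     5,    -4]
  [    0,     3,    -4,  11/5]
  [    0,     0, -10/3, 23/15]
Pivot columns: 1, 2, 3 → 3 pivots.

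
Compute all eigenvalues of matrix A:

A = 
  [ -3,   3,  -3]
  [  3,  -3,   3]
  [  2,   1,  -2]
Characteristic polynomial: det(λI - A) = λ³ + 8λ² + 15λ
The constant term is 0, so λ = 0 is a root: p(λ) = λ(λ² + 8λ + 15)
λ² + 8λ + 15 = (λ + 5)(λ + 3)

λ = 0, -3, -5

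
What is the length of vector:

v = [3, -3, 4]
5.831

||v||₂ = √((3)² + (-3)² + (4)²) = √34 = 5.831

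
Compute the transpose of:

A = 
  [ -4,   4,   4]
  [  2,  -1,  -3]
Aᵀ = 
  [ -4,   2]
  [  4,  -1]
  [  4,  -3]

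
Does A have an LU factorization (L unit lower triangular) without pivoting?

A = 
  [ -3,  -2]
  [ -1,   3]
Yes.
A[1,1] = -3 ≠ 0, so Gaussian elimination proceeds without a row swap: multiplier ℓ₂₁ = (-1)/(-3) = 1/3, and U[2,2] = 3 - (1/3)(-2) = 11/3.
L = 
  [  1,   0]
  [1/3,   1]
U = 
  [  -3,   -2]
  [   0, 11/3]
Check row 2 of LU: [(1/3)(-3), (1/3)(-2) + (11/3)] = [-1, 3] = row 2 of A ✓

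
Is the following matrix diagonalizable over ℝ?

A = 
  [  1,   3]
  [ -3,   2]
No

tr(A) = 3, det(A) = 11
Characteristic polynomial: λ² - tr(A)λ + det(A) = λ² - 3λ + 11
λ² - 3λ + 11 = 0  ⇒  λ = (3 ± √((-3)² - 4·(11)))/2 = (3 ± √(-35))/2
  = (3 + i√35)/2,  (3 - i√35)/2
Eigenvalues: (3 + i√35)/2, (3 - i√35)/2  (≈ 1.5 + 2.958i, 1.5 - 2.958i)
Has complex eigenvalues (not diagonalizable over ℝ).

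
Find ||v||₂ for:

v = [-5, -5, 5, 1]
8.718

||v||₂ = √((-5)² + (-5)² + (5)² + (1)²) = √76 = 8.718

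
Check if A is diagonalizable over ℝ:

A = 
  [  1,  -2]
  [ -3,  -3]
Yes

tr(A) = -2, det(A) = -9
Characteristic polynomial: λ² - tr(A)λ + det(A) = λ² + 2λ - 9
λ² + 2λ - 9 = 0  ⇒  λ = (-2 ± √((2)² - 4·(-9)))/2 = (-2 ± √(40))/2
  = -1 + √10,  -1 - √10
Eigenvalues: -1 + √10, -1 - √10  (≈ 2.162, -4.162)
The two irrational eigenvalues are distinct (simple), so each has alg. mult. = geom. mult. = 1.
Sum of geometric multiplicities equals n, so A has n independent eigenvectors.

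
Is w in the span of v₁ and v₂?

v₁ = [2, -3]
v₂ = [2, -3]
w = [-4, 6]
Yes

Form the augmented matrix and row-reduce:
[v₁|v₂|w] = 
  [  2,   2,  -4]
  [ -3,  -3,   6]
R2 → R2 + (3/2)·R1
REF = 
  [  2,   2,  -4]
  [  0,   0,   0]

No row of the form [0 0 | nonzero], so the system is consistent. Back-substitution gives c₁ = -2, c₂ = 0: w = (-2)·v₁ + (0)·v₂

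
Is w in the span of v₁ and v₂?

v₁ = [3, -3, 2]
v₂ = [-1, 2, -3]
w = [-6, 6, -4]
Yes

Form the augmented matrix and row-reduce:
[v₁|v₂|w] = 
  [  3,  -1,  -6]
  [ -3,   2,   6]
  [  2,  -3,  -4]
R2 → R2 + (1)·R1
R3 → R3 - (2/3)·R1
R3 → R3 + (7/3)·R2
REF = 
  [  3,  -1,  -6]
  [  0,   1,   0]
  [  0,   0,   0]

No row of the form [0 0 | nonzero], so the system is consistent. Back-substitution gives c₁ = -2, c₂ = 0: w = (-2)·v₁ + (0)·v₂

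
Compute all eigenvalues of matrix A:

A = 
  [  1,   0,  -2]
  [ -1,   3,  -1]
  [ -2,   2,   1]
λ = 3, 1 + √2, 1 - √2  (≈ 3, 2.414, -0.4142)

Characteristic polynomial: det(λI - A) = λ³ - 5λ² + 5λ + 3
Testing integer divisors of the constant term: p(3) = 0, so (λ - 3) is a factor:
p(λ) = (λ - 3)(λ² - 2λ - 1)
λ² - 2λ - 1 = 0  ⇒  λ = (2 ± √((-2)² - 4·(-1)))/2 = (2 ± √(8))/2
  = 1 + √2,  1 - √2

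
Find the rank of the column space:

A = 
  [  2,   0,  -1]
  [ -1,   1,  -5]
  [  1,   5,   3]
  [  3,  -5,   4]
Row reduce:
R2 → R2 + (1/2)·R1
R3 → R3 - (1/2)·R1
R4 → R4 - (3/2)·R1
R3 → R3 - (5)·R2
R4 → R4 + (5)·R2
R4 → R4 + (22/31)·R3
REF = 
  [    2,     0,    -1]
  [    0,     1, -11/2]
  [    0,     0,    31]
  [    0,     0,     0]
Pivot columns: 1, 2, 3 → 3 pivots.
dim(Col(A)) = number of pivot columns = 3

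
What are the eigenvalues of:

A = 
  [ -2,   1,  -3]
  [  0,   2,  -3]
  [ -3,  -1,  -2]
Characteristic polynomial: det(λI - A) = λ³ + 2λ² - 16λ - 5
Testing integer divisors of the constant term: p(-5) = 0, so (λ + 5) is a factor:
p(λ) = (λ + 5)(λ² - 3λ - 1)
λ² - 3λ - 1 = 0  ⇒  λ = (3 ± √((-3)² - 4·(-1)))/2 = (3 ± √(13))/2
  = (3 + √13)/2,  (3 - √13)/2

λ = -5, (3 + √13)/2, (3 - √13)/2  (≈ -5, 3.303, -0.3028)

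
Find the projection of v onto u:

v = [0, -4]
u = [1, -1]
proj_u(v) = [2, -2]

v·u = (0)(1) + (-4)(-1) = 4
u·u = (1)² + (-1)² = 2
proj_u(v) = (v·u / u·u) × u = (4/2) × u = (2) × u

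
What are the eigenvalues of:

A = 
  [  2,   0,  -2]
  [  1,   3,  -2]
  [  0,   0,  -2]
Characteristic polynomial: det(λI - A) = λ³ - 3λ² - 4λ + 12
Testing integer divisors of the constant term: p(-2) = 0, so (λ + 2) is a factor:
p(λ) = (λ + 2)(λ² - 5λ + 6)
λ² - 5λ + 6 = (λ - 2)(λ - 3)

λ = -2, 3, 2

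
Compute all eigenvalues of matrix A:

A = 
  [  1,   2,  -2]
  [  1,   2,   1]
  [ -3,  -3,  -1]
Characteristic polynomial: det(λI - A) = λ³ - 2λ² - 6λ + 9
Testing integer divisors of the constant term: p(3) = 0, so (λ - 3) is a factor:
p(λ) = (λ - 3)(λ² + λ - 3)
λ² + λ - 3 = 0  ⇒  λ = (-1 ± √((1)² - 4·(-3)))/2 = (-1 ± √(13))/2
  = (-1 + √13)/2,  (-1 - √13)/2

λ = 3, (-1 + √13)/2, (-1 - √13)/2  (≈ 3, 1.303, -2.303)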